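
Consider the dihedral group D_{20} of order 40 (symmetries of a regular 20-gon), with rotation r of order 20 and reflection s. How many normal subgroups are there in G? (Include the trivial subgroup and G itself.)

9

G has 48 subgroups. Checking conjugation-invariance by order — order 1: 1/1 normal; order 2: 1/21 normal; order 4: 1/11 normal; order 5: 1/1 normal; order 8: 0/5 normal; order 10: 1/5 normal; order 20: 3/3 normal; order 40: 1/1 normal.
Total normal subgroups: 9.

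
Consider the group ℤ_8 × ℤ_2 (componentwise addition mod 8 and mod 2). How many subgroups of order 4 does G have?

|G| = 16 and 4 | 16, so subgroups of order 4 are possible by Lagrange.
The subgroups of order 4 are: {(0,0), (0,1), (4,0), (4,1)}; {(0,0), (2,0), (4,0), (6,0)}; {(0,0), (2,1), (4,0), (6,1)}.
So G has 3 subgroups of order 4.

3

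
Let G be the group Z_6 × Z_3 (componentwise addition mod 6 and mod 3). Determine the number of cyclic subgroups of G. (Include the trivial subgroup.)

10

Group the elements of G by the cyclic subgroup they generate; each cyclic subgroup of order d accounts for φ(d) elements.
Cyclic subgroups by order — order 1: 1; order 2: 1; order 3: 4; order 6: 4.
Total: 10.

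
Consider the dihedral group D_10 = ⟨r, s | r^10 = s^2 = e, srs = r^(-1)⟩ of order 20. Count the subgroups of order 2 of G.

11

|G| = 20 and 2 | 20, so subgroups of order 2 are possible by Lagrange.
The subgroups of order 2 are: {e, r^2s}; {e, r^3s}; {e, r^4s}; {e, r^5}; … (11 in all).
So G has 11 subgroups of order 2.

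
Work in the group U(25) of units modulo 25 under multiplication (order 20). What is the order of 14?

Compute successive powers of 14 mod 25: 14, 21, 19, 16, 24, 11, 4, 6, …; 14^10 ≡ 1 (mod 25).
So |⟨14⟩| = 10.

10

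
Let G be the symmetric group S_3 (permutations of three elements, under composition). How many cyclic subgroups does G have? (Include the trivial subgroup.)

5

A cyclic subgroup of order d is generated by each of its φ(d) elements of order d, so the cyclic subgroups of order d number (#elements of order d)/φ(d).
Cyclic subgroups by order — order 1: 1; order 2: 3; order 3: 1.
Total: 5.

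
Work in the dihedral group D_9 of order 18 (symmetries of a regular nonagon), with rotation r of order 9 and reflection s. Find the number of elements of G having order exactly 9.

6

The elements of order 9 are: r, r^2, r^4, r^5, r^7, r^8.
That's 6.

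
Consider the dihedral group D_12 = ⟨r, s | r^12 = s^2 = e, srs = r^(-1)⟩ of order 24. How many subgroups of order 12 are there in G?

3

|G| = 24 and 12 | 24, so subgroups of order 12 are possible by Lagrange.
The subgroups of order 12 are: {e, r, r^2, r^3, r^4, r^5, r^6, r^7, r^8, r^9, r^10, r^11}; {e, r^2, r^4, r^6, r^8, r^10, s, r^2s, r^4s, r^6s, r^8s, r^10s}; {e, r^2, r^4, r^6, r^8, r^10, rs, r^3s, r^5s, r^7s, r^9s, r^11s}.
So G has 3 subgroups of order 12.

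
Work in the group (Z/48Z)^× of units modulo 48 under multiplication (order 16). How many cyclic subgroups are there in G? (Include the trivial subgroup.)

A cyclic subgroup of order d is generated by each of its φ(d) elements of order d, so the cyclic subgroups of order d number (#elements of order d)/φ(d).
Cyclic subgroups by order — order 1: 1; order 2: 7; order 4: 4.
Total: 12.

12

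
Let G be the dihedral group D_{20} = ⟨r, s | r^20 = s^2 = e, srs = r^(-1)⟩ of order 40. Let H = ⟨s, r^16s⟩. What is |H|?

10

|⟨s⟩| = 2 and |⟨r^16s⟩| = 2, so |H| is a multiple of lcm(2, 2) = 2 and divides |G| = 40.
Closing under the operation: H = {e, r^4, r^8, r^12, r^16, s, r^4s, r^8s, r^12s, r^16s}, so |H| = 10.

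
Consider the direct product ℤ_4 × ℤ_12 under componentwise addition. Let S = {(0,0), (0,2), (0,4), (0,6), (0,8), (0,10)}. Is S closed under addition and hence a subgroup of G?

Yes

|S| = 6 divides |G| = 48, consistent with Lagrange.
S contains the identity, every element's inverse is in S, and S is closed under +: it is a subgroup.
In fact S = ⟨(0,2)⟩.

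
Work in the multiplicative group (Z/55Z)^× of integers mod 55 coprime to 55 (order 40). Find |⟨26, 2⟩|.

20

|⟨26⟩| = 5 and |⟨2⟩| = 20, so |H| is a multiple of lcm(5, 20) = 20 and divides |G| = 40.
Closing under the operation: H = {1, 2, 4, 7, 8, 9, 13, 14, 16, 17, 18, 26, 28, 31, 32, 34, 36, 43, 49, 52}, so |H| = 20.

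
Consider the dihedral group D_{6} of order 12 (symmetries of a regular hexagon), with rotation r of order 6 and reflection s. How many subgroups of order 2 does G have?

|G| = 12 and 2 | 12, so subgroups of order 2 are possible by Lagrange.
The subgroups of order 2 are: {e, r^2s}; {e, r^3}; {e, r^3s}; {e, r^4s}; … (7 in all).
So G has 7 subgroups of order 2.

7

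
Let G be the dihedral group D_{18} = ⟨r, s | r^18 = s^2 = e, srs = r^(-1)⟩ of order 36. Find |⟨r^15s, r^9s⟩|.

6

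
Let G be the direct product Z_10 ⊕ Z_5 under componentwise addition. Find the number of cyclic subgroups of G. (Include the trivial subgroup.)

14

A cyclic subgroup of order d is generated by each of its φ(d) elements of order d, so the cyclic subgroups of order d number (#elements of order d)/φ(d).
Cyclic subgroups by order — order 1: 1; order 2: 1; order 5: 6; order 10: 6.
Total: 14.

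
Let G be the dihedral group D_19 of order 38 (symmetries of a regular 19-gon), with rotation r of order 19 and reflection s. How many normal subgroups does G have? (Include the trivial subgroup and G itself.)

G has 22 subgroups. Checking conjugation-invariance by order — order 1: 1/1 normal; order 2: 0/19 normal; order 19: 1/1 normal; order 38: 1/1 normal.
Total normal subgroups: 3.

3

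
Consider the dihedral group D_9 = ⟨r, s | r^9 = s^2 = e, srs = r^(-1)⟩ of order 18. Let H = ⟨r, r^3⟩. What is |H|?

9

|⟨r⟩| = 9 and |⟨r^3⟩| = 3, so |H| is a multiple of lcm(9, 3) = 9 and divides |G| = 18.
Closing under the operation: H = {e, r, r^2, r^3, r^4, r^5, r^6, r^7, r^8}, so |H| = 9.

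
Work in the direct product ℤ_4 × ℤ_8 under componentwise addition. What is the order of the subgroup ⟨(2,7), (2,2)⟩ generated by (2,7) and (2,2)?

16

|⟨(2,7)⟩| = 8 and |⟨(2,2)⟩| = 4, so |H| is a multiple of lcm(8, 4) = 8 and divides |G| = 32.
Closing under the operation: H = {(0,0), (0,1), (0,2), (0,3), (0,4), (0,5), (0,6), (0,7), (2,0), (2,1), (2,2), (2,3), (2,4), (2,5), (2,6), (2,7)}, so |H| = 16.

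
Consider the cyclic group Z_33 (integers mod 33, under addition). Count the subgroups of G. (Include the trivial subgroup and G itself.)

A cyclic group of order 33 has exactly one subgroup for each divisor of 33.
Divisors of 33: 1, 3, 11, 33.
So Z_33 has 4 subgroups.

4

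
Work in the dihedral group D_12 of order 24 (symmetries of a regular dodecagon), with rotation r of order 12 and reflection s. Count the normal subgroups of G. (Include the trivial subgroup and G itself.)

9

G has 34 subgroups. Checking conjugation-invariance by order — order 1: 1/1 normal; order 2: 1/13 normal; order 3: 1/1 normal; order 4: 1/7 normal; order 6: 1/5 normal; order 8: 0/3 normal; order 12: 3/3 normal; order 24: 1/1 normal.
Total normal subgroups: 9.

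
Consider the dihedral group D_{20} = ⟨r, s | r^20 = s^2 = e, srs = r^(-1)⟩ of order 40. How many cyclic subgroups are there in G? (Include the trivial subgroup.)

26

Group the elements of G by the cyclic subgroup they generate; each cyclic subgroup of order d accounts for φ(d) elements.
Cyclic subgroups by order — order 1: 1; order 2: 21; order 4: 1; order 5: 1; order 10: 1; order 20: 1.
Total: 26.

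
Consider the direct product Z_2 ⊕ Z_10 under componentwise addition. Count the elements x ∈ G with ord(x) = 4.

An element (a,b) has order lcm(ord(a), ord(b)); count pairs with lcm equal to 4.
Enumerating gives 0 such elements.

0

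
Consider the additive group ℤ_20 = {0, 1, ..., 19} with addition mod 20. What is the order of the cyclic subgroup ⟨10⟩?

In ℤ_20, the order of an element a is n/gcd(a, n).
gcd(10, 20) = 10, so |⟨10⟩| = 20/10 = 2.

2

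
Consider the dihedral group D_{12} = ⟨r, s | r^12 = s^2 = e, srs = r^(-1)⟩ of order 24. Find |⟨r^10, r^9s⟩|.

|⟨r^10⟩| = 6 and |⟨r^9s⟩| = 2, so |H| is a multiple of lcm(6, 2) = 6 and divides |G| = 24.
Closing under the operation: H = {e, r^2, r^4, r^6, r^8, r^10, rs, r^3s, r^5s, r^7s, r^9s, r^11s}, so |H| = 12.

12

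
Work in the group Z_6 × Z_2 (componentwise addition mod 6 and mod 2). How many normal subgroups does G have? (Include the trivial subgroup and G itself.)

10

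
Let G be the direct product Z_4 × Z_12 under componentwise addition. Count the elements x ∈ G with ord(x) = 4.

An element (a,b) has order lcm(ord(a), ord(b)); count pairs with lcm equal to 4.
Enumerating gives 12 such elements.

12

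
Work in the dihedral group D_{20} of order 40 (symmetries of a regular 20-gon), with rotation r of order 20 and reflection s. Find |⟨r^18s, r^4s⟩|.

20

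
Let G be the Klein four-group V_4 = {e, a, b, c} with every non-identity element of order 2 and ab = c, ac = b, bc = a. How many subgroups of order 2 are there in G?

3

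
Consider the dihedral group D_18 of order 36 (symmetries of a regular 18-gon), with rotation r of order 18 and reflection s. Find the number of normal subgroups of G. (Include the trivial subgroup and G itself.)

9

G has 45 subgroups. Checking conjugation-invariance by order — order 1: 1/1 normal; order 2: 1/19 normal; order 3: 1/1 normal; order 4: 0/9 normal; order 6: 1/7 normal; order 9: 1/1 normal; order 12: 0/3 normal; order 18: 3/3 normal; order 36: 1/1 normal.
Total normal subgroups: 9.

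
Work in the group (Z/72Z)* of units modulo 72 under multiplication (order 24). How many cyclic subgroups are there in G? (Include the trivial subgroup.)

Group the elements of G by the cyclic subgroup they generate; each cyclic subgroup of order d accounts for φ(d) elements.
Cyclic subgroups by order — order 1: 1; order 2: 7; order 3: 1; order 6: 7.
Total: 16.

16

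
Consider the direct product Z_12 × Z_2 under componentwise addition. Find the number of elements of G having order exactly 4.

4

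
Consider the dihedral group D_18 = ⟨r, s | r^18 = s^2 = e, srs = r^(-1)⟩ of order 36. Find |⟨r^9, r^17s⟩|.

|⟨r^9⟩| = 2 and |⟨r^17s⟩| = 2, so |H| is a multiple of lcm(2, 2) = 2 and divides |G| = 36.
Closing under the operation: H = {e, r^9, r^8s, r^17s}, so |H| = 4.

4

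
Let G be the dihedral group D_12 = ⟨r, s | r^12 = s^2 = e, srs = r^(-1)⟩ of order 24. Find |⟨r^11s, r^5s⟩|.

4

|⟨r^11s⟩| = 2 and |⟨r^5s⟩| = 2, so |H| is a multiple of lcm(2, 2) = 2 and divides |G| = 24.
Closing under the operation: H = {e, r^6, r^5s, r^11s}, so |H| = 4.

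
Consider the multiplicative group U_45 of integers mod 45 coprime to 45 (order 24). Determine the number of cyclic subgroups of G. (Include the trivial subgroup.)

Group the elements of G by the cyclic subgroup they generate; each cyclic subgroup of order d accounts for φ(d) elements.
Cyclic subgroups by order — order 1: 1; order 2: 3; order 3: 1; order 4: 2; order 6: 3; order 12: 2.
Total: 12.

12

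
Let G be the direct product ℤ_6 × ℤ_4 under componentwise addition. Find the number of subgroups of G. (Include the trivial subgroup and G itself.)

16

|G| = 24, so by Lagrange every subgroup order divides 24. Divisors: 1, 2, 3, 4, 6, 8, 12, 24.
Subgroups by order — order 1: 1; order 2: 3; order 3: 1; order 4: 3; order 6: 3; order 8: 1; order 12: 3; order 24: 1.
Total: 1 + 3 + 1 + 3 + 3 + 1 + 3 + 1 = 16.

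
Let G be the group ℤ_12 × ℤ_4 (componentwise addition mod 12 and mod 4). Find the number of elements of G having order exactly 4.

12

An element (a,b) has order lcm(ord(a), ord(b)); count pairs with lcm equal to 4.
Enumerating gives 12 such elements.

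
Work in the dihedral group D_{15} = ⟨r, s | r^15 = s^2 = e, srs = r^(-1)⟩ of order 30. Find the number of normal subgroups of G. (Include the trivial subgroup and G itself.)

5

G has 28 subgroups. Checking conjugation-invariance by order — order 1: 1/1 normal; order 2: 0/15 normal; order 3: 1/1 normal; order 5: 1/1 normal; order 6: 0/5 normal; order 10: 0/3 normal; order 15: 1/1 normal; order 30: 1/1 normal.
Total normal subgroups: 5.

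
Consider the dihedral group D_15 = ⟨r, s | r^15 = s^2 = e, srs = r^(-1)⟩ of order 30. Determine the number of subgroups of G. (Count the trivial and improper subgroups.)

|G| = 30, so by Lagrange every subgroup order divides 30. Divisors: 1, 2, 3, 5, 6, 10, 15, 30.
Subgroups by order — order 1: 1; order 2: 15; order 3: 1; order 5: 1; order 6: 5; order 10: 3; order 15: 1; order 30: 1.
Total: 1 + 15 + 1 + 1 + 5 + 3 + 1 + 1 = 28.

28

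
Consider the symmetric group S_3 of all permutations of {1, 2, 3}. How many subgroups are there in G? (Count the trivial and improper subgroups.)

6

|G| = 6, so by Lagrange every subgroup order divides 6. Divisors: 1, 2, 3, 6.
Subgroups by order — order 1: 1; order 2: 3; order 3: 1; order 6: 1.
Total: 1 + 3 + 1 + 1 = 6.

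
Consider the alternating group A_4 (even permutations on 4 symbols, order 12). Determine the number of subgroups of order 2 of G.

|G| = 12 and 2 | 12, so subgroups of order 2 are possible by Lagrange.
The subgroups of order 2 are: {e, (1 2)(3 4)}; {e, (1 3)(2 4)}; {e, (1 4)(2 3)}.
So G has 3 subgroups of order 2.

3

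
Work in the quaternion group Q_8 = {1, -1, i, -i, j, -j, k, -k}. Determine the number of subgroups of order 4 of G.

3

|G| = 8 and 4 | 8, so subgroups of order 4 are possible by Lagrange.
The subgroups of order 4 are: {1, -1, i, -i}; {1, -1, j, -j}; {1, -1, k, -k}.
So G has 3 subgroups of order 4.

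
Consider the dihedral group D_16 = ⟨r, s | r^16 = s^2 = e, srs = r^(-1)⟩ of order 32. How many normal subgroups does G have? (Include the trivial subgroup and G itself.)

G has 36 subgroups. Checking conjugation-invariance by order — order 1: 1/1 normal; order 2: 1/17 normal; order 4: 1/9 normal; order 8: 1/5 normal; order 16: 3/3 normal; order 32: 1/1 normal.
Total normal subgroups: 8.

8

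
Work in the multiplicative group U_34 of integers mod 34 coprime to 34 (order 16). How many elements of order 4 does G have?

2

The elements of order 4 are: 13, 21.
That's 2.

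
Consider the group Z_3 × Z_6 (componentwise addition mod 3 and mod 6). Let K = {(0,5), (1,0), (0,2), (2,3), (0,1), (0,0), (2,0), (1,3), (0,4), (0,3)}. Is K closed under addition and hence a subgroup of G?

No

|K| = 10 does not divide |G| = 18, so by Lagrange K is not a subgroup.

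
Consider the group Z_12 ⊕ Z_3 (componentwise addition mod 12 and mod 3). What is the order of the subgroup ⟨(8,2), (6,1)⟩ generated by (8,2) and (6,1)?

18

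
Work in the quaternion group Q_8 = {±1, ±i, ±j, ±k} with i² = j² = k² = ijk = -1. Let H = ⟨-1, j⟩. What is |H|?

|⟨-1⟩| = 2 and |⟨j⟩| = 4, so |H| is a multiple of lcm(2, 4) = 4 and divides |G| = 8.
Closing under the operation: H = {1, -1, j, -j}, so |H| = 4.

4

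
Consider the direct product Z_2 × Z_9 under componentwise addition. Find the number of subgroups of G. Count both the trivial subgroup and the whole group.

|G| = 18, so by Lagrange every subgroup order divides 18. Divisors: 1, 2, 3, 6, 9, 18.
Subgroups by order — order 1: 1; order 2: 1; order 3: 1; order 6: 1; order 9: 1; order 18: 1.
Total: 1 + 1 + 1 + 1 + 1 + 1 = 6.

6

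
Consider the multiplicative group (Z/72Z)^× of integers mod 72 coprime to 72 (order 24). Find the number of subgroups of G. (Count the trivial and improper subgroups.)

|G| = 24, so by Lagrange every subgroup order divides 24. Divisors: 1, 2, 3, 4, 6, 8, 12, 24.
Subgroups by order — order 1: 1; order 2: 7; order 3: 1; order 4: 7; order 6: 7; order 8: 1; order 12: 7; order 24: 1.
Total: 1 + 7 + 1 + 7 + 7 + 1 + 7 + 1 = 32.

32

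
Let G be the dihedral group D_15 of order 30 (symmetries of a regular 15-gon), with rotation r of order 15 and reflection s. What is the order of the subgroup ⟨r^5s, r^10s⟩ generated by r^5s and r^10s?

6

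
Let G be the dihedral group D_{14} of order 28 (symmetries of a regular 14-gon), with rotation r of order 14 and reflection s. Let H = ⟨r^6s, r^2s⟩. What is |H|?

14

|⟨r^6s⟩| = 2 and |⟨r^2s⟩| = 2, so |H| is a multiple of lcm(2, 2) = 2 and divides |G| = 28.
Closing under the operation: H = {e, r^2, r^4, r^6, r^8, r^10, r^12, s, r^2s, r^4s, r^6s, r^8s, r^10s, r^12s}, so |H| = 14.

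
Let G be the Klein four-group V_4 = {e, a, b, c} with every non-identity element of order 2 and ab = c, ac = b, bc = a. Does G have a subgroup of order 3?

3 does not divide |G| = 4, so by Lagrange no subgroup of order 3 exists.

No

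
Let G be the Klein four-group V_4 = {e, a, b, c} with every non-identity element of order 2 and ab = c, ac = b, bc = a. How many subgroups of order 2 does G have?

3

|G| = 4 and 2 | 4, so subgroups of order 2 are possible by Lagrange.
The subgroups of order 2 are: {e, a}; {e, b}; {e, c}.
So G has 3 subgroups of order 2.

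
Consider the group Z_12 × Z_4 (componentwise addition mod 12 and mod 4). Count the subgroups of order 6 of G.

|G| = 48 and 6 | 48, so subgroups of order 6 are possible by Lagrange.
The subgroups of order 6 are: {(0,0), (0,2), (4,0), (4,2), (8,0), (8,2)}; {(0,0), (2,0), (4,0), (6,0), (8,0), (10,0)}; {(0,0), (2,2), (4,0), (6,2), (8,0), (10,2)}.
So G has 3 subgroups of order 6.

3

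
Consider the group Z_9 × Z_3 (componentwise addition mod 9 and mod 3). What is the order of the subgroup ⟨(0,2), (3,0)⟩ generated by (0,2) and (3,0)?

|⟨(0,2)⟩| = 3 and |⟨(3,0)⟩| = 3, so |H| is a multiple of lcm(3, 3) = 3 and divides |G| = 27.
Closing under the operation: H = {(0,0), (0,1), (0,2), (3,0), (3,1), (3,2), (6,0), (6,1), (6,2)}, so |H| = 9.

9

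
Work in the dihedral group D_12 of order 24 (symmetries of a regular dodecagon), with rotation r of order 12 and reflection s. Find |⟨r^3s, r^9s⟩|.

4

|⟨r^3s⟩| = 2 and |⟨r^9s⟩| = 2, so |H| is a multiple of lcm(2, 2) = 2 and divides |G| = 24.
Closing under the operation: H = {e, r^6, r^3s, r^9s}, so |H| = 4.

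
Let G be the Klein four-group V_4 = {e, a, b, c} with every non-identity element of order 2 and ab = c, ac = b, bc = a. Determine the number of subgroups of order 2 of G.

3

|G| = 4 and 2 | 4, so subgroups of order 2 are possible by Lagrange.
The subgroups of order 2 are: {e, a}; {e, b}; {e, c}.
So G has 3 subgroups of order 2.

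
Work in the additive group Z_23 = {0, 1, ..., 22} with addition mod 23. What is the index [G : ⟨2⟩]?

|⟨2⟩| = 23 and |G| = 23.
By Lagrange, [G : H] = |G|/|H| = 23/23 = 1.

1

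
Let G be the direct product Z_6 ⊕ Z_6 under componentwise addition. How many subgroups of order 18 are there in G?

|G| = 36 and 18 | 36, so subgroups of order 18 are possible by Lagrange.
The subgroups of order 18 are: {(0,0), (0,1), (0,2), (0,3), (0,4), (0,5), (2,0), (2,1), (2,2), (2,3), (2,4), (2,5), (4,0), (4,1), (4,2), (4,3), (4,4), (4,5)}; {(0,0), (0,2), (0,4), (1,0), (1,2), (1,4), (2,0), (2,2), (2,4), (3,0), (3,2), (3,4), (4,0), (4,2), (4,4), (5,0), (5,2), (5,4)}; {(0,0), (0,2), (0,4), (1,1), (1,3), (1,5), (2,0), (2,2), (2,4), (3,1), (3,3), (3,5), (4,0), (4,2), (4,4), (5,1), (5,3), (5,5)}.
So G has 3 subgroups of order 18.

3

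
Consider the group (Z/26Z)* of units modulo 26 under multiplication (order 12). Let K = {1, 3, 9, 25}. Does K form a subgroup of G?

No

Closure fails: 3 · 25 = 23 ∉ K. So K is not a subgroup.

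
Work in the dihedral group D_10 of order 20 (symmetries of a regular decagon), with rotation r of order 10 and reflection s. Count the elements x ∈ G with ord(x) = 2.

Enumerating element orders in G gives 11 elements of order 2.

11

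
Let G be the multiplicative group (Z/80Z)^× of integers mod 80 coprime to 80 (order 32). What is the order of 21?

4

Compute successive powers of 21 mod 80: 21, 41, 61, 1; 21^4 ≡ 1 (mod 80).
So |⟨21⟩| = 4.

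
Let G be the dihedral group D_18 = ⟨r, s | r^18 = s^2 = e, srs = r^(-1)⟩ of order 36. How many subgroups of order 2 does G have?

19

|G| = 36 and 2 | 36, so subgroups of order 2 are possible by Lagrange.
The subgroups of order 2 are: {e, r^10s}; {e, r^11s}; {e, r^12s}; {e, r^13s}; … (19 in all).
So G has 19 subgroups of order 2.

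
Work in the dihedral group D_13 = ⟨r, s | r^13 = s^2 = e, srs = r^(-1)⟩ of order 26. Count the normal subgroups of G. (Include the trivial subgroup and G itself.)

3

G has 16 subgroups. Checking conjugation-invariance by order — order 1: 1/1 normal; order 2: 0/13 normal; order 13: 1/1 normal; order 26: 1/1 normal.
Total normal subgroups: 3.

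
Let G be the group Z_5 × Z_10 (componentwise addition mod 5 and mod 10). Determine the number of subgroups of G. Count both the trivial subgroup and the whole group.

16

|G| = 50, so by Lagrange every subgroup order divides 50. Divisors: 1, 2, 5, 10, 25, 50.
Subgroups by order — order 1: 1; order 2: 1; order 5: 6; order 10: 6; order 25: 1; order 50: 1.
Total: 1 + 1 + 6 + 6 + 1 + 1 = 16.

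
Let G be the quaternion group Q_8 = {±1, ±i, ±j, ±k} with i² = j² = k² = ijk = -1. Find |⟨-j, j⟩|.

4

|⟨-j⟩| = 4 and |⟨j⟩| = 4, so |H| is a multiple of lcm(4, 4) = 4 and divides |G| = 8.
Closing under the operation: H = {1, -1, j, -j}, so |H| = 4.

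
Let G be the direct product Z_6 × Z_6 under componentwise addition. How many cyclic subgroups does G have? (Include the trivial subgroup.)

Group the elements of G by the cyclic subgroup they generate; each cyclic subgroup of order d accounts for φ(d) elements.
Cyclic subgroups by order — order 1: 1; order 2: 3; order 3: 4; order 6: 12.
Total: 20.

20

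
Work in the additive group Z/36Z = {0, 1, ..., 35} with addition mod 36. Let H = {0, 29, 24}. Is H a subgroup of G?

24 ∈ H but its inverse 12 ∉ H, so H is not a subgroup.

No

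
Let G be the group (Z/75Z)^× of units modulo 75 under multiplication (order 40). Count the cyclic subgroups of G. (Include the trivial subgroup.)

Each element a generates a cyclic subgroup ⟨a⟩; distinct elements may generate the same one (a cyclic group of order d has φ(d) generators).
Cyclic subgroups by order — order 1: 1; order 2: 3; order 4: 2; order 5: 1; order 10: 3; order 20: 2.
Total: 12.

12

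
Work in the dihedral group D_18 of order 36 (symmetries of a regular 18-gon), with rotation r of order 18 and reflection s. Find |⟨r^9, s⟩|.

4

|⟨r^9⟩| = 2 and |⟨s⟩| = 2, so |H| is a multiple of lcm(2, 2) = 2 and divides |G| = 36.
Closing under the operation: H = {e, r^9, s, r^9s}, so |H| = 4.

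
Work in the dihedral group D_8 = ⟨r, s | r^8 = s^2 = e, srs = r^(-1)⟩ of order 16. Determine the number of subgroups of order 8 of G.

|G| = 16 and 8 | 16, so subgroups of order 8 are possible by Lagrange.
The subgroups of order 8 are: {e, r, r^2, r^3, r^4, r^5, r^6, r^7}; {e, r^2, r^4, r^6, s, r^2s, r^4s, r^6s}; {e, r^2, r^4, r^6, rs, r^3s, r^5s, r^7s}.
So G has 3 subgroups of order 8.

3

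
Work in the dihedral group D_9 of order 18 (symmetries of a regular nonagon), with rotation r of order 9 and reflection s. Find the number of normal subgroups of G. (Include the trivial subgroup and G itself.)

G has 16 subgroups. Checking conjugation-invariance by order — order 1: 1/1 normal; order 2: 0/9 normal; order 3: 1/1 normal; order 6: 0/3 normal; order 9: 1/1 normal; order 18: 1/1 normal.
Total normal subgroups: 4.

4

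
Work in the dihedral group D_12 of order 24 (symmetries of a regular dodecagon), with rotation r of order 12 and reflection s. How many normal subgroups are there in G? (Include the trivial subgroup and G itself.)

9

G has 34 subgroups. Checking conjugation-invariance by order — order 1: 1/1 normal; order 2: 1/13 normal; order 3: 1/1 normal; order 4: 1/7 normal; order 6: 1/5 normal; order 8: 0/3 normal; order 12: 3/3 normal; order 24: 1/1 normal.
Total normal subgroups: 9.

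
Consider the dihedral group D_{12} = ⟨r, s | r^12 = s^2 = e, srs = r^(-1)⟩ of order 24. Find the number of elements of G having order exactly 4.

The elements of order 4 are: r^3, r^9.
That's 2.

2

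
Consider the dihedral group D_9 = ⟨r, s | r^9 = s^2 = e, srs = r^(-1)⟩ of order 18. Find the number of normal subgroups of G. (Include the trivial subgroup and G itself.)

4

G has 16 subgroups. Checking conjugation-invariance by order — order 1: 1/1 normal; order 2: 0/9 normal; order 3: 1/1 normal; order 6: 0/3 normal; order 9: 1/1 normal; order 18: 1/1 normal.
Total normal subgroups: 4.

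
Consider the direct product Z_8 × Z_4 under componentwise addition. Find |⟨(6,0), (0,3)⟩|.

|⟨(6,0)⟩| = 4 and |⟨(0,3)⟩| = 4, so |H| is a multiple of lcm(4, 4) = 4 and divides |G| = 32.
Closing under the operation: H = {(0,0), (0,1), (0,2), (0,3), (2,0), (2,1), (2,2), (2,3), (4,0), (4,1), (4,2), (4,3), (6,0), (6,1), (6,2), (6,3)}, so |H| = 16.

16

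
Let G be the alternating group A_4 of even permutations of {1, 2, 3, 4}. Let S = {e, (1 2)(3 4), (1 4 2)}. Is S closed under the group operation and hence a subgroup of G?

No

(1 4 2) ∈ S but its inverse (1 2 4) ∉ S, so S is not a subgroup.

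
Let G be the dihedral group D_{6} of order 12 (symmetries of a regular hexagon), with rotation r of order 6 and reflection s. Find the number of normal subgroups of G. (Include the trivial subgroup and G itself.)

G has 16 subgroups. Checking conjugation-invariance by order — order 1: 1/1 normal; order 2: 1/7 normal; order 3: 1/1 normal; order 4: 0/3 normal; order 6: 3/3 normal; order 12: 1/1 normal.
Total normal subgroups: 7.

7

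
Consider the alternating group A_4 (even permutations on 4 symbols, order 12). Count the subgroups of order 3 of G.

4

|G| = 12 and 3 | 12, so subgroups of order 3 are possible by Lagrange.
The subgroups of order 3 are: {e, (1 2 3), (1 3 2)}; {e, (1 2 4), (1 4 2)}; {e, (1 3 4), (1 4 3)}; {e, (2 3 4), (2 4 3)}.
So G has 4 subgroups of order 3.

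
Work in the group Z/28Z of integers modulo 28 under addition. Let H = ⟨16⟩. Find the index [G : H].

|⟨16⟩| = 7 and |G| = 28.
By Lagrange, [G : H] = |G|/|H| = 28/7 = 4.

4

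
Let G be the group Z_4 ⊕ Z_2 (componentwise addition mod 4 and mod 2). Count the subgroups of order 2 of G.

|G| = 8 and 2 | 8, so subgroups of order 2 are possible by Lagrange.
The subgroups of order 2 are: {(0,0), (0,1)}; {(0,0), (2,0)}; {(0,0), (2,1)}.
So G has 3 subgroups of order 2.

3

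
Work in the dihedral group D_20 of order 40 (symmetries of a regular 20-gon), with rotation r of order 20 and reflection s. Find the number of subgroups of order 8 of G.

|G| = 40 and 8 | 40, so subgroups of order 8 are possible by Lagrange.
The subgroups of order 8 are: {e, r^5, r^10, r^15, s, r^5s, r^10s, r^15s}; {e, r^5, r^10, r^15, rs, r^6s, r^11s, r^16s}; {e, r^5, r^10, r^15, r^2s, r^7s, r^12s, r^17s}; {e, r^5, r^10, r^15, r^3s, r^8s, r^13s, r^18s}; … (5 in all).
So G has 5 subgroups of order 8.

5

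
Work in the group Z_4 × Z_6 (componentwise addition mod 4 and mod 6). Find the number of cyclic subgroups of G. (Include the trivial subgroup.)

12

A cyclic subgroup of order d is generated by each of its φ(d) elements of order d, so the cyclic subgroups of order d number (#elements of order d)/φ(d).
Cyclic subgroups by order — order 1: 1; order 2: 3; order 3: 1; order 4: 2; order 6: 3; order 12: 2.
Total: 12.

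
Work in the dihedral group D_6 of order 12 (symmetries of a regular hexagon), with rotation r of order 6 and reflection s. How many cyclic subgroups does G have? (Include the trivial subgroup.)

10

A cyclic subgroup of order d is generated by each of its φ(d) elements of order d, so the cyclic subgroups of order d number (#elements of order d)/φ(d).
Cyclic subgroups by order — order 1: 1; order 2: 7; order 3: 1; order 6: 1.
Total: 10.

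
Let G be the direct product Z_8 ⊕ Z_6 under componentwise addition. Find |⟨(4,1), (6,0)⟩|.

24

|⟨(4,1)⟩| = 6 and |⟨(6,0)⟩| = 4, so |H| is a multiple of lcm(6, 4) = 12 and divides |G| = 48.
Closing under the operation: H = {(0,0), (0,1), (0,2), (0,3), (0,4), (0,5), (2,0), (2,1), (2,2), (2,3), (2,4), (2,5), (4,0), (4,1), (4,2), (4,3), (4,4), (4,5), (6,0), (6,1), (6,2), (6,3), (6,4), (6,5)}, so |H| = 24.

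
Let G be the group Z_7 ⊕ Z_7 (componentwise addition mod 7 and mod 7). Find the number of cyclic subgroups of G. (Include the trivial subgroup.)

Each element a generates a cyclic subgroup ⟨a⟩; distinct elements may generate the same one (a cyclic group of order d has φ(d) generators).
Cyclic subgroups by order — order 1: 1; order 7: 8.
Total: 9.

9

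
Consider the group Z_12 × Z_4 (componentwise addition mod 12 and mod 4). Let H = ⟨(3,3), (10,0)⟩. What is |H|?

|⟨(3,3)⟩| = 4 and |⟨(10,0)⟩| = 6, so |H| is a multiple of lcm(4, 6) = 12 and divides |G| = 48.
Closing under the operation: H = {(0,0), (0,2), (1,1), (1,3), (2,0), (2,2), (3,1), (3,3), (4,0), (4,2), (5,1), (5,3), (6,0), (6,2), (7,1), (7,3), (8,0), (8,2), (9,1), (9,3), (10,0), (10,2), (11,1), (11,3)}, so |H| = 24.

24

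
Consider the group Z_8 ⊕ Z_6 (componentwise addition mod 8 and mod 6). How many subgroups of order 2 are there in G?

|G| = 48 and 2 | 48, so subgroups of order 2 are possible by Lagrange.
The subgroups of order 2 are: {(0,0), (0,3)}; {(0,0), (4,0)}; {(0,0), (4,3)}.
So G has 3 subgroups of order 2.

3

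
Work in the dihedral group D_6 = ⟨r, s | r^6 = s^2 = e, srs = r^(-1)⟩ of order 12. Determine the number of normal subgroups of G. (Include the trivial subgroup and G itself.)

7

G has 16 subgroups. Checking conjugation-invariance by order — order 1: 1/1 normal; order 2: 1/7 normal; order 3: 1/1 normal; order 4: 0/3 normal; order 6: 3/3 normal; order 12: 1/1 normal.
Total normal subgroups: 7.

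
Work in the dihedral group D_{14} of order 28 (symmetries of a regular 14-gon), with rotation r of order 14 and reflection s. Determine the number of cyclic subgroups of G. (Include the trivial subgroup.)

Each element a generates a cyclic subgroup ⟨a⟩; distinct elements may generate the same one (a cyclic group of order d has φ(d) generators).
Cyclic subgroups by order — order 1: 1; order 2: 15; order 7: 1; order 14: 1.
Total: 18.

18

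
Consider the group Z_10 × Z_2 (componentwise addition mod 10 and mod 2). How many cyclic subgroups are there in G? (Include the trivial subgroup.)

Each element a generates a cyclic subgroup ⟨a⟩; distinct elements may generate the same one (a cyclic group of order d has φ(d) generators).
Cyclic subgroups by order — order 1: 1; order 2: 3; order 5: 1; order 10: 3.
Total: 8.

8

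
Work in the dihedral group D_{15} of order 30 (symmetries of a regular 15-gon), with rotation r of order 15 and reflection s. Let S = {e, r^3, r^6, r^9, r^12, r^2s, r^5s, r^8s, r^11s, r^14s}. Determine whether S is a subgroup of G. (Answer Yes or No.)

|S| = 10 divides |G| = 30, consistent with Lagrange.
S contains the identity, every element's inverse is in S, and S is closed under ·: it is a subgroup.

Yes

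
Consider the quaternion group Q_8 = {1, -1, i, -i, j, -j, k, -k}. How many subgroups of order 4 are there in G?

|G| = 8 and 4 | 8, so subgroups of order 4 are possible by Lagrange.
The subgroups of order 4 are: {1, -1, i, -i}; {1, -1, j, -j}; {1, -1, k, -k}.
So G has 3 subgroups of order 4.

3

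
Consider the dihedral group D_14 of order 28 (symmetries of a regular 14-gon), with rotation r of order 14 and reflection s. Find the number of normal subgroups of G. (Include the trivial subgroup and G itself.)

7

G has 28 subgroups. Checking conjugation-invariance by order — order 1: 1/1 normal; order 2: 1/15 normal; order 4: 0/7 normal; order 7: 1/1 normal; order 14: 3/3 normal; order 28: 1/1 normal.
Total normal subgroups: 7.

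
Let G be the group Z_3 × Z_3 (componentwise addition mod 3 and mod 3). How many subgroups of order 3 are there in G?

|G| = 9 and 3 | 9, so subgroups of order 3 are possible by Lagrange.
The subgroups of order 3 are: {(0,0), (0,1), (0,2)}; {(0,0), (1,0), (2,0)}; {(0,0), (1,1), (2,2)}; {(0,0), (1,2), (2,1)}.
So G has 4 subgroups of order 3.

4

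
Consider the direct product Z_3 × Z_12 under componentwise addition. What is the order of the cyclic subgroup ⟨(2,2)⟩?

The order of (2,2) in Z_3 × Z_12 is lcm(ord(2) in Z_3, ord(2) in Z_12).
ord(2) = 3 and ord(2) = 6, so |⟨(2,2)⟩| = lcm(3, 6) = 6.

6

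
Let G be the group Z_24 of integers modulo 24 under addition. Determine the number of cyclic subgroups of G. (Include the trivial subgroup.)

A cyclic subgroup of order d is generated by each of its φ(d) elements of order d, so the cyclic subgroups of order d number (#elements of order d)/φ(d).
Cyclic subgroups by order — order 1: 1; order 2: 1; order 3: 1; order 4: 1; order 6: 1; order 8: 1; order 12: 1; order 24: 1.
Total: 8.

8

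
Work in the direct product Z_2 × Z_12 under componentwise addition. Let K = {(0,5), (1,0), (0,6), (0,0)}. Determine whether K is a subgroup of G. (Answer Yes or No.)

No

(0,5) ∈ K but its inverse (0,7) ∉ K, so K is not a subgroup.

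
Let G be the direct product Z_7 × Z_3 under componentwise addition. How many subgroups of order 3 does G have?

|G| = 21 and 3 | 21, so subgroups of order 3 are possible by Lagrange.
The subgroups of order 3 are: {(0,0), (0,1), (0,2)}.
So G has 1 subgroup of order 3.

1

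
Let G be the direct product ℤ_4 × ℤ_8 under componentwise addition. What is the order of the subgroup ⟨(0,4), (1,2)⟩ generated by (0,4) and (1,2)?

8

|⟨(0,4)⟩| = 2 and |⟨(1,2)⟩| = 4, so |H| is a multiple of lcm(2, 4) = 4 and divides |G| = 32.
Closing under the operation: H = {(0,0), (0,4), (1,2), (1,6), (2,0), (2,4), (3,2), (3,6)}, so |H| = 8.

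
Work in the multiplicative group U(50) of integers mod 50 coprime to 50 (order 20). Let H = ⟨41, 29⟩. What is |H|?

10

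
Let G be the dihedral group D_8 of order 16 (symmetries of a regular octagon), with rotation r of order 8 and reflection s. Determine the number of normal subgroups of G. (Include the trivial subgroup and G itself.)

7

G has 19 subgroups. Checking conjugation-invariance by order — order 1: 1/1 normal; order 2: 1/9 normal; order 4: 1/5 normal; order 8: 3/3 normal; order 16: 1/1 normal.
Total normal subgroups: 7.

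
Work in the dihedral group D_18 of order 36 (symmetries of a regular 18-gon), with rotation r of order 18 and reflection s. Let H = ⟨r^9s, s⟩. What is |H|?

|⟨r^9s⟩| = 2 and |⟨s⟩| = 2, so |H| is a multiple of lcm(2, 2) = 2 and divides |G| = 36.
Closing under the operation: H = {e, r^9, s, r^9s}, so |H| = 4.

4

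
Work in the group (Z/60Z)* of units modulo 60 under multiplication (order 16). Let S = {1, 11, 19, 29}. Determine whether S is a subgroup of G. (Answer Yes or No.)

Yes

|S| = 4 divides |G| = 16, consistent with Lagrange.
S contains the identity, every element's inverse is in S, and S is closed under ·: it is a subgroup.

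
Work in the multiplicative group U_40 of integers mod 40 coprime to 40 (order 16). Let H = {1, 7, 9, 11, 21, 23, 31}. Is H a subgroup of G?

No

|H| = 7 does not divide |G| = 16, so by Lagrange H is not a subgroup.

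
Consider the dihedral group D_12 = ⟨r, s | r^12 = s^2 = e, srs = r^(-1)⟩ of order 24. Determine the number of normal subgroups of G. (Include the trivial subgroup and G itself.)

G has 34 subgroups. Checking conjugation-invariance by order — order 1: 1/1 normal; order 2: 1/13 normal; order 3: 1/1 normal; order 4: 1/7 normal; order 6: 1/5 normal; order 8: 0/3 normal; order 12: 3/3 normal; order 24: 1/1 normal.
Total normal subgroups: 9.

9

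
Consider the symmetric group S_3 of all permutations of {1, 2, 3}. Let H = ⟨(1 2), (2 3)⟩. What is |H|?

6

|⟨(1 2)⟩| = 2 and |⟨(2 3)⟩| = 2, so |H| is a multiple of lcm(2, 2) = 2 and divides |G| = 6.
Closing {(1 2), (2 3)} under the group operation gives all of G, so |H| = 6.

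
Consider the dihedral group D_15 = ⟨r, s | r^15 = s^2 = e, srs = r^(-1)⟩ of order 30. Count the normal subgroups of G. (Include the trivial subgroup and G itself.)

G has 28 subgroups. Checking conjugation-invariance by order — order 1: 1/1 normal; order 2: 0/15 normal; order 3: 1/1 normal; order 5: 1/1 normal; order 6: 0/5 normal; order 10: 0/3 normal; order 15: 1/1 normal; order 30: 1/1 normal.
Total normal subgroups: 5.

5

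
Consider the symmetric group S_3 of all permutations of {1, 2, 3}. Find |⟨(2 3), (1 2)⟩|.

|⟨(2 3)⟩| = 2 and |⟨(1 2)⟩| = 2, so |H| is a multiple of lcm(2, 2) = 2 and divides |G| = 6.
Closing {(2 3), (1 2)} under the group operation gives all of G, so |H| = 6.

6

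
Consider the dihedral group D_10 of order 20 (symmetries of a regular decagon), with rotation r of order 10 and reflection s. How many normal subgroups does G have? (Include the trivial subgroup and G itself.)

7

G has 22 subgroups. Checking conjugation-invariance by order — order 1: 1/1 normal; order 2: 1/11 normal; order 4: 0/5 normal; order 5: 1/1 normal; order 10: 3/3 normal; order 20: 1/1 normal.
Total normal subgroups: 7.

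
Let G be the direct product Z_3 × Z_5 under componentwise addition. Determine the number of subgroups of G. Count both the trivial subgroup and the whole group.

4

|G| = 15, so by Lagrange every subgroup order divides 15. Divisors: 1, 3, 5, 15.
Subgroups by order — order 1: 1; order 3: 1; order 5: 1; order 15: 1.
Total: 1 + 1 + 1 + 1 = 4.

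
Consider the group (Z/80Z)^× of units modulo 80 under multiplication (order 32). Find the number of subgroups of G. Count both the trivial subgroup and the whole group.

54

|G| = 32, so by Lagrange every subgroup order divides 32. Divisors: 1, 2, 4, 8, 16, 32.
Subgroups by order — order 1: 1; order 2: 7; order 4: 19; order 8: 19; order 16: 7; order 32: 1.
Total: 1 + 7 + 19 + 19 + 7 + 1 = 54.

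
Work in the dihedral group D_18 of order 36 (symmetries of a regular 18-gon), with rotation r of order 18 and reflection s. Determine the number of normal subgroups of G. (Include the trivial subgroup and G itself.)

9

G has 45 subgroups. Checking conjugation-invariance by order — order 1: 1/1 normal; order 2: 1/19 normal; order 3: 1/1 normal; order 4: 0/9 normal; order 6: 1/7 normal; order 9: 1/1 normal; order 12: 0/3 normal; order 18: 3/3 normal; order 36: 1/1 normal.
Total normal subgroups: 9.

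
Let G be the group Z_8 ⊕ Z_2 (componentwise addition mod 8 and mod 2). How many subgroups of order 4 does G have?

|G| = 16 and 4 | 16, so subgroups of order 4 are possible by Lagrange.
The subgroups of order 4 are: {(0,0), (0,1), (4,0), (4,1)}; {(0,0), (2,0), (4,0), (6,0)}; {(0,0), (2,1), (4,0), (6,1)}.
So G has 3 subgroups of order 4.

3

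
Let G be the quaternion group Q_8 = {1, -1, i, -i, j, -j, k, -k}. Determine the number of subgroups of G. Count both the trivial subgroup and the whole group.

6

|G| = 8, so by Lagrange every subgroup order divides 8. Divisors: 1, 2, 4, 8.
Subgroups by order — order 1: 1; order 2: 1; order 4: 3; order 8: 1.
Total: 1 + 1 + 3 + 1 = 6.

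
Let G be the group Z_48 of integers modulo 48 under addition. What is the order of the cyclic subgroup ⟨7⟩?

In Z_48, the order of an element a is n/gcd(a, n).
gcd(7, 48) = 1, so |⟨7⟩| = 48/1 = 48.

48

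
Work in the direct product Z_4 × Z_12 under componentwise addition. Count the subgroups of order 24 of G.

3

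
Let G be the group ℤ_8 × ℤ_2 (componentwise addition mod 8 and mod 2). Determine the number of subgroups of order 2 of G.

3

|G| = 16 and 2 | 16, so subgroups of order 2 are possible by Lagrange.
The subgroups of order 2 are: {(0,0), (0,1)}; {(0,0), (4,0)}; {(0,0), (4,1)}.
So G has 3 subgroups of order 2.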